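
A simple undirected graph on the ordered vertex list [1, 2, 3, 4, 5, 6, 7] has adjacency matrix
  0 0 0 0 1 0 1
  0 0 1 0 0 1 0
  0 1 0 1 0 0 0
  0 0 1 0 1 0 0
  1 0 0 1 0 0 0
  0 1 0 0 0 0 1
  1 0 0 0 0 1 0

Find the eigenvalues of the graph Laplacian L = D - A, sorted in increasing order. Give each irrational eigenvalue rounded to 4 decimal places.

[0, 0.7530, 0.7530, 2.4450, 2.4450, 3.8019, 3.8019]

Reading degrees in the order [1, 2, 3, 4, 5, 6, 7] gives [2, 2, 2, 2, 2, 2, 2]; set D = diag(2, 2, 2, 2, 2, 2, 2) and form L = D - A. Since every row of L sums to 0, the all-ones vector is in the kernel and 0 is an eigenvalue. By the matrix-tree theorem the graph has (1/7) * product of the nonzero eigenvalues = 7 spanning trees.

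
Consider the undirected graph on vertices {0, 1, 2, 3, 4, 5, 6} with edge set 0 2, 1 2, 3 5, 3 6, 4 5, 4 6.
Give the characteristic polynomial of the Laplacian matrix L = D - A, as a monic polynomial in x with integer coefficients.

Reading degrees in the order [0, 1, 2, 3, 4, 5, 6] gives [1, 1, 2, 2, 2, 2, 2]; set D = diag(1, 1, 2, 2, 2, 2, 2) and form L = D - A. Computing det(xI - L) by cofactor expansion (or equivalently via sum-over-permutations) gives x^7 - 12x^6 + 55x^5 - 120x^4 + 124x^3 - 48x^2. The constant term is 0 because L is singular (the all-ones vector lies in its kernel). The eigenvalues sum to 12, which equals trace(L) = 2|E|. The largest eigenvalue, 4, is at most the vertex count 7.

x^7 - 12x^6 + 55x^5 - 120x^4 + 124x^3 - 48x^2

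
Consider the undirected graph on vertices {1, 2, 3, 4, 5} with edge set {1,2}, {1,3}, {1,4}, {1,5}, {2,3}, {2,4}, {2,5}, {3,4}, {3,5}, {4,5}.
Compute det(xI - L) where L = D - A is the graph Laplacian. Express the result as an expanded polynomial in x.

With the vertex order [1, 2, 3, 4, 5], the degrees are [4, 4, 4, 4, 4], giving D = diag(4, 4, 4, 4, 4) and L = D - A. Computing det(xI - L) by cofactor expansion (or equivalently via sum-over-permutations) gives x^5 - 20x^4 + 150x^3 - 500x^2 + 625x. The coefficient of x^4 equals -trace(L) = -20, matching the sum of degrees. By the matrix-tree theorem the graph has (1/5) * product of the nonzero eigenvalues = 125 spanning trees.

x^5 - 20x^4 + 150x^3 - 500x^2 + 625x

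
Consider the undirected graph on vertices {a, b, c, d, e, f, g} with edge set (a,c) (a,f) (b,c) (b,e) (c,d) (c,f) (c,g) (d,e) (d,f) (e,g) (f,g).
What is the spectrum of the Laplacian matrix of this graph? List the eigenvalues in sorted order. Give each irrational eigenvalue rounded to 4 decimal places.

[0, 1.4516, 2.2298, 3, 3.6452, 5.3372, 6.3362]

With the vertex order [a, b, c, d, e, f, g], the degrees are [2, 2, 5, 3, 3, 4, 3], giving D = diag(2, 2, 5, 3, 3, 4, 3) and L = D - A. Since every row of L sums to 0, the all-ones vector is in the kernel and 0 is an eigenvalue.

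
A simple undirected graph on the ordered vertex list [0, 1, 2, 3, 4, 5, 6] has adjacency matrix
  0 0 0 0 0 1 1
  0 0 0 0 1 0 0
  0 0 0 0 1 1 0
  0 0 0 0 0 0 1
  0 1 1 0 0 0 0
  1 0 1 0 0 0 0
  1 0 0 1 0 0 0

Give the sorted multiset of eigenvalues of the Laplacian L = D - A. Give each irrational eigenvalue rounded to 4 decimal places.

Each diagonal entry of L is the vertex degree and each off-diagonal entry is -1 where an edge is present, 0 otherwise; in the order [0, 1, 2, 3, 4, 5, 6] the diagonal is [2, 1, 2, 1, 2, 2, 2]. The multiplicity of 0 as a Laplacian eigenvalue equals the number of connected components. By the matrix-tree theorem the graph has (1/7) * product of the nonzero eigenvalues = 1 spanning tree. The eigenvalues sum to 12, which equals trace(L) = 2|E|.

[0, 0.1981, 0.7530, 1.5550, 2.4450, 3.2470, 3.8019]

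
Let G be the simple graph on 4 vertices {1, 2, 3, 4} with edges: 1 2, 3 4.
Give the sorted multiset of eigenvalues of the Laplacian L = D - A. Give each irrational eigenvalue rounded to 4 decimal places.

[0, 0, 2, 2]

With the vertex order [1, 2, 3, 4], the degrees are [1, 1, 1, 1], giving D = diag(1, 1, 1, 1) and L = D - A. Since every row of L sums to 0, the all-ones vector is in the kernel and 0 is an eigenvalue. The 2 zero eigenvalues correspond to the 2 connected components. There are 2 zeros in the spectrum, matching the 2 components. The eigenvalues sum to 4, which equals trace(L) = 2|E|.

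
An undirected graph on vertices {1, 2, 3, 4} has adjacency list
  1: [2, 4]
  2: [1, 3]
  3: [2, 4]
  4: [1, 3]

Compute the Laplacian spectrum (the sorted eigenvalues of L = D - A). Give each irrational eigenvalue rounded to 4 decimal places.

With the vertex order [1, 2, 3, 4], the degrees are [2, 2, 2, 2], giving D = diag(2, 2, 2, 2) and L = D - A. Since every row of L sums to 0, the all-ones vector is in the kernel and 0 is an eigenvalue. There is one zero in the spectrum, matching the 1 component. The largest eigenvalue, 4, is at most the vertex count 4.

[0, 2, 2, 4]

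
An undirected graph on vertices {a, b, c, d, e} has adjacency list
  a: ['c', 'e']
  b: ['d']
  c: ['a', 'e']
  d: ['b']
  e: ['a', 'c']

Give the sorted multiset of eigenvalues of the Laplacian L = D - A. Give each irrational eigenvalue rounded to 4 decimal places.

Each diagonal entry of L is the vertex degree and each off-diagonal entry is -1 where an edge is present, 0 otherwise; in the order [a, b, c, d, e] the diagonal is [2, 1, 2, 1, 2]. Since every row of L sums to 0, the all-ones vector is in the kernel and 0 is an eigenvalue. The 2 zero eigenvalues correspond to the 2 connected components. The largest eigenvalue, 3, is at most the vertex count 5.

[0, 0, 2, 3, 3]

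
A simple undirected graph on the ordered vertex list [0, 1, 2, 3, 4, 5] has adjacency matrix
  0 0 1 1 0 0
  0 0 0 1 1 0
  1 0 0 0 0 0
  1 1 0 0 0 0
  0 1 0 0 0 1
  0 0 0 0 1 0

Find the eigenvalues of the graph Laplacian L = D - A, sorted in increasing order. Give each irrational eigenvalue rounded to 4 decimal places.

[0, 0.2679, 1, 2, 3, 3.7321]

With the vertex order [0, 1, 2, 3, 4, 5], the degrees are [2, 2, 1, 2, 2, 1], giving D = diag(2, 2, 1, 2, 2, 1) and L = D - A. L is symmetric positive semidefinite, so every eigenvalue is real and nonnegative. The single zero eigenvalue shows the graph is connected. The eigenvalues sum to 10, which equals trace(L) = 2|E|. By the matrix-tree theorem the graph has (1/6) * product of the nonzero eigenvalues = 1 spanning tree.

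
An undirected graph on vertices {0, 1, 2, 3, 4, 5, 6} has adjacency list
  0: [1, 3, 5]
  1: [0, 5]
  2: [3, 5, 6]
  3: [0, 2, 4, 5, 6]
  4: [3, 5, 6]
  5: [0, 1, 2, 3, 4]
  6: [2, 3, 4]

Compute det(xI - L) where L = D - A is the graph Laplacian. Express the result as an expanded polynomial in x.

x^7 - 24x^6 + 231x^5 - 1136x^4 + 2992x^3 - 3960x^2 + 2016x

With the vertex order [0, 1, 2, 3, 4, 5, 6], the degrees are [3, 2, 3, 5, 3, 5, 3], giving D = diag(3, 2, 3, 5, 3, 5, 3) and L = D - A. Computing det(xI - L) by cofactor expansion (or equivalently via sum-over-permutations) gives x^7 - 24x^6 + 231x^5 - 1136x^4 + 2992x^3 - 3960x^2 + 2016x. The coefficient of x^6 equals -trace(L) = -24, matching the sum of degrees.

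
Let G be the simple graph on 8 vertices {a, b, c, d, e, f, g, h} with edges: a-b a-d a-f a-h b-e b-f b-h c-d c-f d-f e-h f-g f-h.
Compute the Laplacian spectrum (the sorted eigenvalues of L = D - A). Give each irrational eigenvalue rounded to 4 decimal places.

Reading degrees in the order [a, b, c, d, e, f, g, h] gives [4, 4, 2, 3, 2, 6, 1, 4]; set D = diag(4, 4, 2, 3, 2, 6, 1, 4) and form L = D - A. L is symmetric positive semidefinite, so every eigenvalue is real and nonnegative. The single zero eigenvalue shows the graph is connected.

[0, 0.9183, 1.2057, 2.6210, 3.7016, 5, 5.4591, 7.0944]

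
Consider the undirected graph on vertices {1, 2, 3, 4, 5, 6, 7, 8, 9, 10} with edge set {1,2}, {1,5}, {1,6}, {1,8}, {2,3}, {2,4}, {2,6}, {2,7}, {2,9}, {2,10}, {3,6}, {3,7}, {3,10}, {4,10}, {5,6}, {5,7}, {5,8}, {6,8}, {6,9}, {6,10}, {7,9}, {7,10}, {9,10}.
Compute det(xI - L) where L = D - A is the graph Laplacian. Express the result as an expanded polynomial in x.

With the vertex order [1, 2, 3, 4, 5, 6, 7, 8, 9, 10], the degrees are [4, 7, 4, 2, 4, 7, 5, 3, 4, 6], giving D = diag(4, 7, 4, 2, 4, 7, 5, 3, 4, 6) and L = D - A. L has integer entries, so p(x) = det(xI - L) has integer coefficients. Expanding the determinant yields x^10 - 46x^9 + 917x^8 - 10376x^7 + 73260x^6 - 333708x^5 + 976970x^4 - 1763966x^3 + 1771096x^2 - 747520x. Since p(0) = det(-L) = 0, x divides p(x). The largest eigenvalue, 8.5635, is at most the vertex count 10.

x^10 - 46x^9 + 917x^8 - 10376x^7 + 73260x^6 - 333708x^5 + 976970x^4 - 1763966x^3 + 1771096x^2 - 747520x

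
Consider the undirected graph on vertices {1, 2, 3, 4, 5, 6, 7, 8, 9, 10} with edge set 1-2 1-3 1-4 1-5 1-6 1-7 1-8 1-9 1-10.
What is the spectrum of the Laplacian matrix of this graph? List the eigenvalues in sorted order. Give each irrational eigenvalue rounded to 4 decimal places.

[0, 1, 1, 1, 1, 1, 1, 1, 1, 10]

With the vertex order [1, 2, 3, 4, 5, 6, 7, 8, 9, 10], the degrees are [9, 1, 1, 1, 1, 1, 1, 1, 1, 1], giving D = diag(9, 1, 1, 1, 1, 1, 1, 1, 1, 1) and L = D - A. Diagonalising L (or applying a numerical eigensolver to the 10x10 matrix) gives the spectrum above. The single zero eigenvalue shows the graph is connected.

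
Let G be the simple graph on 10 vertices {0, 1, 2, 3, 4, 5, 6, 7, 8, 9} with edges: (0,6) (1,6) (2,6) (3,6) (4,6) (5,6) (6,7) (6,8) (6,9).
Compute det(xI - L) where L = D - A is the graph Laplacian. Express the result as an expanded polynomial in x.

x^10 - 18x^9 + 108x^8 - 336x^7 + 630x^6 - 756x^5 + 588x^4 - 288x^3 + 81x^2 - 10x

With the vertex order [0, 1, 2, 3, 4, 5, 6, 7, 8, 9], the degrees are [1, 1, 1, 1, 1, 1, 9, 1, 1, 1], giving D = diag(1, 1, 1, 1, 1, 1, 9, 1, 1, 1) and L = D - A. L has integer entries, so p(x) = det(xI - L) has integer coefficients. Expanding the determinant yields x^10 - 18x^9 + 108x^8 - 336x^7 + 630x^6 - 756x^5 + 588x^4 - 288x^3 + 81x^2 - 10x. The constant term is 0 because L is singular (the all-ones vector lies in its kernel). There is one zero in the spectrum, matching the 1 component.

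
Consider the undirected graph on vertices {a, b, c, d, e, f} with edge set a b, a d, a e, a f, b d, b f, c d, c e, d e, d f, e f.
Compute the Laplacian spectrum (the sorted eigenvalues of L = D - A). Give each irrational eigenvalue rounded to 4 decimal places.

[0, 1.8299, 3.6889, 5, 5.4812, 6]

Reading degrees in the order [a, b, c, d, e, f] gives [4, 3, 2, 5, 4, 4]; set D = diag(4, 3, 2, 5, 4, 4) and form L = D - A. The multiplicity of 0 as a Laplacian eigenvalue equals the number of connected components. The eigenvalues sum to 22, which equals trace(L) = 2|E|. By the matrix-tree theorem the graph has (1/6) * product of the nonzero eigenvalues = 185 spanning trees.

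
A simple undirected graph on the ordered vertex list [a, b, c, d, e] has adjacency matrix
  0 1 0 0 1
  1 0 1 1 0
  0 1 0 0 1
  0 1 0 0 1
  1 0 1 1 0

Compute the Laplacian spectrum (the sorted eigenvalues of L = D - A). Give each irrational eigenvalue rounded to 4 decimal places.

[0, 2, 2, 3, 5]

With the vertex order [a, b, c, d, e], the degrees are [2, 3, 2, 2, 3], giving D = diag(2, 3, 2, 2, 3) and L = D - A. The multiplicity of 0 as a Laplacian eigenvalue equals the number of connected components. The single zero eigenvalue shows the graph is connected. By the matrix-tree theorem the graph has (1/5) * product of the nonzero eigenvalues = 12 spanning trees. There is one zero in the spectrum, matching the 1 component.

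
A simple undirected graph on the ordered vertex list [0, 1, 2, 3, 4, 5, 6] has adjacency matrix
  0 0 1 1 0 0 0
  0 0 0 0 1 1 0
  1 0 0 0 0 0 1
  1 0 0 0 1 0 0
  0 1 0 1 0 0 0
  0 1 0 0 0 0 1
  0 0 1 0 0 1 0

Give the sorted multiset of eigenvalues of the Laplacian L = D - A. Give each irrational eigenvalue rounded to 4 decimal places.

With the vertex order [0, 1, 2, 3, 4, 5, 6], the degrees are [2, 2, 2, 2, 2, 2, 2], giving D = diag(2, 2, 2, 2, 2, 2, 2) and L = D - A. L is symmetric positive semidefinite, so every eigenvalue is real and nonnegative. By the matrix-tree theorem the graph has (1/7) * product of the nonzero eigenvalues = 7 spanning trees.

[0, 0.7530, 0.7530, 2.4450, 2.4450, 3.8019, 3.8019]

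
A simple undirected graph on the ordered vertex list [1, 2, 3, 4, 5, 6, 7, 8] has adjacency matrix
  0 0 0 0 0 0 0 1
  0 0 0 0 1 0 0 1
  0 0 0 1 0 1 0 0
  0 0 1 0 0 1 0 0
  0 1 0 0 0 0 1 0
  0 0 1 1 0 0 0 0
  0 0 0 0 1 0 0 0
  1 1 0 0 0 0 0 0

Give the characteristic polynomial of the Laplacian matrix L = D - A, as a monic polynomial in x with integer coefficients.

With the vertex order [1, 2, 3, 4, 5, 6, 7, 8], the degrees are [1, 2, 2, 2, 2, 2, 1, 2], giving D = diag(1, 2, 2, 2, 2, 2, 1, 2) and L = D - A. L has integer entries, so p(x) = det(xI - L) has integer coefficients. Expanding the determinant yields x^8 - 14x^7 + 78x^6 - 218x^5 + 314x^4 - 210x^3 + 45x^2. The constant term is 0 because L is singular (the all-ones vector lies in its kernel). There are 2 zeros in the spectrum, matching the 2 components. The largest eigenvalue, 3.6180, is at most the vertex count 8.

x^8 - 14x^7 + 78x^6 - 218x^5 + 314x^4 - 210x^3 + 45x^2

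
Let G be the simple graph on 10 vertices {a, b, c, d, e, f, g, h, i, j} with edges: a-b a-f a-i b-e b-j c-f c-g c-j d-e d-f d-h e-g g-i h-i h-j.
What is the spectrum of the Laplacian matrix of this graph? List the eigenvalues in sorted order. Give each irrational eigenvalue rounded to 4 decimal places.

[0, 2, 2, 2, 2, 2, 5, 5, 5, 5]

With the vertex order [a, b, c, d, e, f, g, h, i, j], the degrees are [3, 3, 3, 3, 3, 3, 3, 3, 3, 3], giving D = diag(3, 3, 3, 3, 3, 3, 3, 3, 3, 3) and L = D - A. Since every row of L sums to 0, the all-ones vector is in the kernel and 0 is an eigenvalue. There is one zero in the spectrum, matching the 1 component. The eigenvalues sum to 30, which equals trace(L) = 2|E|.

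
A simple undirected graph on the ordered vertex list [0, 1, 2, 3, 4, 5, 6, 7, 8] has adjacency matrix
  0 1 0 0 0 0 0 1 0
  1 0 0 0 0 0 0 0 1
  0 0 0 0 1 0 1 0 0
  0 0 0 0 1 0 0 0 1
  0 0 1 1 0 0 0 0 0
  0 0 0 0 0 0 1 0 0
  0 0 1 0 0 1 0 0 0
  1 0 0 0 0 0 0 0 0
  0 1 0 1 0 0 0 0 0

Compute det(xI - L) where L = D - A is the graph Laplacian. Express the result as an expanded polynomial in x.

x^9 - 16x^8 + 105x^7 - 364x^6 + 715x^5 - 792x^4 + 462x^3 - 120x^2 + 9x

With the vertex order [0, 1, 2, 3, 4, 5, 6, 7, 8], the degrees are [2, 2, 2, 2, 2, 1, 2, 1, 2], giving D = diag(2, 2, 2, 2, 2, 1, 2, 1, 2) and L = D - A. Computing det(xI - L) by cofactor expansion (or equivalently via sum-over-permutations) gives x^9 - 16x^8 + 105x^7 - 364x^6 + 715x^5 - 792x^4 + 462x^3 - 120x^2 + 9x. The coefficient of x^8 equals -trace(L) = -16, matching the sum of degrees. The eigenvalues sum to 16, which equals trace(L) = 2|E|. The largest eigenvalue, 3.8794, is at most the vertex count 9.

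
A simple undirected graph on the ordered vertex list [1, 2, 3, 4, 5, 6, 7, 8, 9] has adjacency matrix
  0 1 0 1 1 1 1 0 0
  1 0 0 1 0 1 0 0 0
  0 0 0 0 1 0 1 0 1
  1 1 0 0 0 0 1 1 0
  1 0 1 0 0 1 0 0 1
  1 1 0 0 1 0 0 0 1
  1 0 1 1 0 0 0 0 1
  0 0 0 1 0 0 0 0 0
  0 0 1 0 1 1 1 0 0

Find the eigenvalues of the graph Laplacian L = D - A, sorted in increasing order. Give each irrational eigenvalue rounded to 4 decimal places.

Reading degrees in the order [1, 2, 3, 4, 5, 6, 7, 8, 9] gives [5, 3, 3, 4, 4, 4, 4, 1, 4]; set D = diag(5, 3, 3, 4, 4, 4, 4, 1, 4) and form L = D - A. L is symmetric positive semidefinite, so every eigenvalue is real and nonnegative. The single zero eigenvalue shows the graph is connected.

[0, 0.7612, 1.8887, 3.0319, 4.0449, 4.5403, 5.3729, 5.7153, 6.6447]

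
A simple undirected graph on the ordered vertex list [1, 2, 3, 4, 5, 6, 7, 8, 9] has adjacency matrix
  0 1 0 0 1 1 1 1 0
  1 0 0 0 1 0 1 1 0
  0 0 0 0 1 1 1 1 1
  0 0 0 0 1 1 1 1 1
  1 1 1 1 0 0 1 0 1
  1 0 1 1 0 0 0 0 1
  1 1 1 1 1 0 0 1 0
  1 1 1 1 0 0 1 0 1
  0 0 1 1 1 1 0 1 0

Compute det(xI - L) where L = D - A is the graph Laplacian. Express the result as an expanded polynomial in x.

With the vertex order [1, 2, 3, 4, 5, 6, 7, 8, 9], the degrees are [5, 4, 5, 5, 6, 4, 6, 6, 5], giving D = diag(5, 4, 5, 5, 6, 4, 6, 6, 5) and L = D - A. L has integer entries, so p(x) = det(xI - L) has integer coefficients. Expanding the determinant yields x^9 - 46x^8 + 915x^7 - 10276x^6 + 71233x^5 - 311900x^4 + 841689x^3 - 1278396x^2 + 835380x. The coefficient of x^8 equals -trace(L) = -46, matching the sum of degrees. The largest eigenvalue, 8.5088, is at most the vertex count 9.

x^9 - 46x^8 + 915x^7 - 10276x^6 + 71233x^5 - 311900x^4 + 841689x^3 - 1278396x^2 + 835380x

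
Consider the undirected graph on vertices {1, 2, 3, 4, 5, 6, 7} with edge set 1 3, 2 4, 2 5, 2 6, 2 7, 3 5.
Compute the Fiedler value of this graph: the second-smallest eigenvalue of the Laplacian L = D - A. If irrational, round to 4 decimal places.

0.2955

Reading degrees in the order [1, 2, 3, 4, 5, 6, 7] gives [1, 4, 2, 1, 2, 1, 1]; set D = diag(1, 4, 2, 1, 2, 1, 1) and form L = D - A. The sorted Laplacian eigenvalues are [0, 0.2955, 1, 1, 1.4911, 3.1169, 5.0965]; the algebraic connectivity is the second entry, 0.2955. The eigenvalues sum to 12, which equals trace(L) = 2|E|.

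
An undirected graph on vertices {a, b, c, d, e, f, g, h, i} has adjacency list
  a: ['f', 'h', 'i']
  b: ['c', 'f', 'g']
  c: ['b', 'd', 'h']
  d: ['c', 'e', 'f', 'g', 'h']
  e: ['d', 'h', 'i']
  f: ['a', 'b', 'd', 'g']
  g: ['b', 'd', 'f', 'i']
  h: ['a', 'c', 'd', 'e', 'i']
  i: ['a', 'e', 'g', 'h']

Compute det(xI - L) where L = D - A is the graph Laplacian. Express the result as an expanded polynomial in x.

Each diagonal entry of L is the vertex degree and each off-diagonal entry is -1 where an edge is present, 0 otherwise; in the order [a, b, c, d, e, f, g, h, i] the diagonal is [3, 3, 3, 5, 3, 4, 4, 5, 4]. Computing det(xI - L) by cofactor expansion (or equivalently via sum-over-permutations) gives x^9 - 34x^8 + 494x^7 - 4000x^6 + 19711x^5 - 60432x^4 + 112384x^3 - 115704x^2 + 50400x. The constant term is 0 because L is singular (the all-ones vector lies in its kernel).

x^9 - 34x^8 + 494x^7 - 4000x^6 + 19711x^5 - 60432x^4 + 112384x^3 - 115704x^2 + 50400x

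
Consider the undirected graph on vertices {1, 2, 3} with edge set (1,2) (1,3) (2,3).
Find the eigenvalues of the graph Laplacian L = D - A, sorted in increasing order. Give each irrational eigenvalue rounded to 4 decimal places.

[0, 3, 3]

Reading degrees in the order [1, 2, 3] gives [2, 2, 2]; set D = diag(2, 2, 2) and form L = D - A. Since every row of L sums to 0, the all-ones vector is in the kernel and 0 is an eigenvalue. The single zero eigenvalue shows the graph is connected. The largest eigenvalue, 3, is at most the vertex count 3.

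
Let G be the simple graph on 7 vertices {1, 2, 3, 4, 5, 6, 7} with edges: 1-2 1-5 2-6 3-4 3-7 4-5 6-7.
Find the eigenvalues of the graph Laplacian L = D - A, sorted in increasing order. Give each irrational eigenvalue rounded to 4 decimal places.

With the vertex order [1, 2, 3, 4, 5, 6, 7], the degrees are [2, 2, 2, 2, 2, 2, 2], giving D = diag(2, 2, 2, 2, 2, 2, 2) and L = D - A. The multiplicity of 0 as a Laplacian eigenvalue equals the number of connected components. The largest eigenvalue, 3.8019, is at most the vertex count 7. The eigenvalues sum to 14, which equals trace(L) = 2|E|.

[0, 0.7530, 0.7530, 2.4450, 2.4450, 3.8019, 3.8019]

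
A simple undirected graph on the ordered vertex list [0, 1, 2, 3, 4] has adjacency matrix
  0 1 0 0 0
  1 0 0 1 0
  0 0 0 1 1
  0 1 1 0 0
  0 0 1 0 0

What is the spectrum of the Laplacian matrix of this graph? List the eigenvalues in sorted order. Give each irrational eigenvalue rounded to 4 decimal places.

[0, 0.3820, 1.3820, 2.6180, 3.6180]

Each diagonal entry of L is the vertex degree and each off-diagonal entry is -1 where an edge is present, 0 otherwise; in the order [0, 1, 2, 3, 4] the diagonal is [1, 2, 2, 2, 1]. The multiplicity of 0 as a Laplacian eigenvalue equals the number of connected components. There is one zero in the spectrum, matching the 1 component.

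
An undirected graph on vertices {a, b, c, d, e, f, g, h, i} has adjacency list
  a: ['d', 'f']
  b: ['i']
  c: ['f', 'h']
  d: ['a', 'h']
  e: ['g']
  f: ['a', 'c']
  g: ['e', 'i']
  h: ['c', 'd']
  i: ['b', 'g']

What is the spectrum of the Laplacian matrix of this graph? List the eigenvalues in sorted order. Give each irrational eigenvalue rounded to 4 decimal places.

[0, 0, 0.5858, 1.3820, 1.3820, 2, 3.4142, 3.6180, 3.6180]

Reading degrees in the order [a, b, c, d, e, f, g, h, i] gives [2, 1, 2, 2, 1, 2, 2, 2, 2]; set D = diag(2, 1, 2, 2, 1, 2, 2, 2, 2) and form L = D - A. Since every row of L sums to 0, the all-ones vector is in the kernel and 0 is an eigenvalue. The 2 zero eigenvalues correspond to the 2 connected components. The eigenvalues sum to 16, which equals trace(L) = 2|E|.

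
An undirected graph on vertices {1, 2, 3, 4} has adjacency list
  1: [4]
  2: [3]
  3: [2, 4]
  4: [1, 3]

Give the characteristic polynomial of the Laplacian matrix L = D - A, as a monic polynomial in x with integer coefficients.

Reading degrees in the order [1, 2, 3, 4] gives [1, 1, 2, 2]; set D = diag(1, 1, 2, 2) and form L = D - A. Computing det(xI - L) by cofactor expansion (or equivalently via sum-over-permutations) gives x^4 - 6x^3 + 10x^2 - 4x. The coefficient of x^3 equals -trace(L) = -6, matching the sum of degrees. The eigenvalues sum to 6, which equals trace(L) = 2|E|.

x^4 - 6x^3 + 10x^2 - 4x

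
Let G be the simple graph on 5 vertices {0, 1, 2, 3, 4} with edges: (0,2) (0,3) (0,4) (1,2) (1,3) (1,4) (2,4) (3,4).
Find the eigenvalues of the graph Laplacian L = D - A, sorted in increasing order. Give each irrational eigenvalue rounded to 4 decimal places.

Each diagonal entry of L is the vertex degree and each off-diagonal entry is -1 where an edge is present, 0 otherwise; in the order [0, 1, 2, 3, 4] the diagonal is [3, 3, 3, 3, 4]. The multiplicity of 0 as a Laplacian eigenvalue equals the number of connected components. The single zero eigenvalue shows the graph is connected. The eigenvalues sum to 16, which equals trace(L) = 2|E|. By the matrix-tree theorem the graph has (1/5) * product of the nonzero eigenvalues = 45 spanning trees.

[0, 3, 3, 5, 5]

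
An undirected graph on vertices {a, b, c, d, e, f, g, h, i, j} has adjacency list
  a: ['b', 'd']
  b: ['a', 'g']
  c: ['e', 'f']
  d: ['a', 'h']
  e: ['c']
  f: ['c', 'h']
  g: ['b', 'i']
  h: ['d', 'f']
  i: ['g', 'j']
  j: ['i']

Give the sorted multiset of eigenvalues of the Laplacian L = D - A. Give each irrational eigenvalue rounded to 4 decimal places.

Reading degrees in the order [a, b, c, d, e, f, g, h, i, j] gives [2, 2, 2, 2, 1, 2, 2, 2, 2, 1]; set D = diag(2, 2, 2, 2, 1, 2, 2, 2, 2, 1) and form L = D - A. The multiplicity of 0 as a Laplacian eigenvalue equals the number of connected components. The largest eigenvalue, 3.9021, is at most the vertex count 10.

[0, 0.0979, 0.3820, 0.8244, 1.3820, 2, 2.6180, 3.1756, 3.6180, 3.9021]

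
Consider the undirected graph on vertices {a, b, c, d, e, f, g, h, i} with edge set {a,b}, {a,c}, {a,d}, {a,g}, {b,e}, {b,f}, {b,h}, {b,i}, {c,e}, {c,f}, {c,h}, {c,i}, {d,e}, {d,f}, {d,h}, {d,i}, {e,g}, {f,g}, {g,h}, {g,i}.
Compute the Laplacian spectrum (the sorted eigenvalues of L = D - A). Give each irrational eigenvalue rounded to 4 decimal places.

[0, 4, 4, 4, 4, 5, 5, 5, 9]

With the vertex order [a, b, c, d, e, f, g, h, i], the degrees are [4, 5, 5, 5, 4, 4, 5, 4, 4], giving D = diag(4, 5, 5, 5, 4, 4, 5, 4, 4) and L = D - A. The multiplicity of 0 as a Laplacian eigenvalue equals the number of connected components. The eigenvalues sum to 40, which equals trace(L) = 2|E|. The largest eigenvalue, 9, is at most the vertex count 9.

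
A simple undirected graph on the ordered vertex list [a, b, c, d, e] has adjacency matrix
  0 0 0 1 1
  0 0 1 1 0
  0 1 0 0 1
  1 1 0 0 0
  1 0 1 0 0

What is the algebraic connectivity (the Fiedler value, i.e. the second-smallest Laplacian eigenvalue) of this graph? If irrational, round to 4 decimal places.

1.3820

With the vertex order [a, b, c, d, e], the degrees are [2, 2, 2, 2, 2], giving D = diag(2, 2, 2, 2, 2) and L = D - A. The smallest Laplacian eigenvalue is always 0. The next one, lambda_2 = 1.3820, measures how hard the graph is to disconnect: larger values mean better connectivity. There is one zero in the spectrum, matching the 1 component.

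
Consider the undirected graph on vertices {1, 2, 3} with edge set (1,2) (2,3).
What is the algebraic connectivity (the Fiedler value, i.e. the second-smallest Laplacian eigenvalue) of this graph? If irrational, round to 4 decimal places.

1

With the vertex order [1, 2, 3], the degrees are [1, 2, 1], giving D = diag(1, 2, 1) and L = D - A. Computing the eigenvalues of L and sorting gives [0, 1, 3]. The Fiedler value lambda_2 = 1 is strictly positive, so the graph is connected. The largest eigenvalue, 3, is at most the vertex count 3. The eigenvalues sum to 4, which equals trace(L) = 2|E|.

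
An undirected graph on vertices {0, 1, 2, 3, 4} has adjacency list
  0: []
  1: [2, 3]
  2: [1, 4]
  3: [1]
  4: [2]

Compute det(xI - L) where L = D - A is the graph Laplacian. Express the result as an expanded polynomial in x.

x^5 - 6x^4 + 10x^3 - 4x^2

Reading degrees in the order [0, 1, 2, 3, 4] gives [0, 2, 2, 1, 1]; set D = diag(0, 2, 2, 1, 1) and form L = D - A. L has integer entries, so p(x) = det(xI - L) has integer coefficients. Expanding the determinant yields x^5 - 6x^4 + 10x^3 - 4x^2. Since p(0) = det(-L) = 0, x divides p(x). There are 2 zeros in the spectrum, matching the 2 components.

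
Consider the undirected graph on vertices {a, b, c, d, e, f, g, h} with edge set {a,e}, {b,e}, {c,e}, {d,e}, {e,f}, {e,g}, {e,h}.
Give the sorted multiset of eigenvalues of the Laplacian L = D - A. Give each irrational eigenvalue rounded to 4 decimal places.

With the vertex order [a, b, c, d, e, f, g, h], the degrees are [1, 1, 1, 1, 7, 1, 1, 1], giving D = diag(1, 1, 1, 1, 7, 1, 1, 1) and L = D - A. Since every row of L sums to 0, the all-ones vector is in the kernel and 0 is an eigenvalue. The single zero eigenvalue shows the graph is connected. By the matrix-tree theorem the graph has (1/8) * product of the nonzero eigenvalues = 1 spanning tree. The largest eigenvalue, 8, is at most the vertex count 8.

[0, 1, 1, 1, 1, 1, 1, 8]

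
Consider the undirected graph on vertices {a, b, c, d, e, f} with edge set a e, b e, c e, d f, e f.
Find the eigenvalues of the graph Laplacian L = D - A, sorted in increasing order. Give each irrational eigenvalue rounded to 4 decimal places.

[0, 0.4859, 1, 1, 2.4280, 5.0861]

Reading degrees in the order [a, b, c, d, e, f] gives [1, 1, 1, 1, 4, 2]; set D = diag(1, 1, 1, 1, 4, 2) and form L = D - A. Diagonalising L (or applying a numerical eigensolver to the 6x6 matrix) gives the spectrum above. By the matrix-tree theorem the graph has (1/6) * product of the nonzero eigenvalues = 1 spanning tree.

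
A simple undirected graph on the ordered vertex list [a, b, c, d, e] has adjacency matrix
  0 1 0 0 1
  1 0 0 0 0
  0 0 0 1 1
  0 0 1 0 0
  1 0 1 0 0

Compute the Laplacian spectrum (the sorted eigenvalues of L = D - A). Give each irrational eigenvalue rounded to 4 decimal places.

[0, 0.3820, 1.3820, 2.6180, 3.6180]

Reading degrees in the order [a, b, c, d, e] gives [2, 1, 2, 1, 2]; set D = diag(2, 1, 2, 1, 2) and form L = D - A. L is symmetric positive semidefinite, so every eigenvalue is real and nonnegative. The largest eigenvalue, 3.6180, is at most the vertex count 5.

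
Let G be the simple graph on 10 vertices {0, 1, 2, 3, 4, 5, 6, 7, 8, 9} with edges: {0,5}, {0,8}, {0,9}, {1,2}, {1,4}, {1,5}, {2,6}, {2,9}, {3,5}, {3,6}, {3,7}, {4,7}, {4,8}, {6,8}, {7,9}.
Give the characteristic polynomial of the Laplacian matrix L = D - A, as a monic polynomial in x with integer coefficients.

With the vertex order [0, 1, 2, 3, 4, 5, 6, 7, 8, 9], the degrees are [3, 3, 3, 3, 3, 3, 3, 3, 3, 3], giving D = diag(3, 3, 3, 3, 3, 3, 3, 3, 3, 3) and L = D - A. L has integer entries, so p(x) = det(xI - L) has integer coefficients. Expanding the determinant yields x^10 - 30x^9 + 390x^8 - 2880x^7 + 13305x^6 - 39882x^5 + 77640x^4 - 94800x^3 + 66000x^2 - 20000x. The constant term is 0 because L is singular (the all-ones vector lies in its kernel). There is one zero in the spectrum, matching the 1 component.

x^10 - 30x^9 + 390x^8 - 2880x^7 + 13305x^6 - 39882x^5 + 77640x^4 - 94800x^3 + 66000x^2 - 20000x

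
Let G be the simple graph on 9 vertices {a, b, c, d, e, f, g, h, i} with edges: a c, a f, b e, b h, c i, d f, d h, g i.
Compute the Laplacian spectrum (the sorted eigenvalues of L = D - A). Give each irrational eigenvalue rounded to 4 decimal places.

[0, 0.1206, 0.4679, 1, 1.6527, 2.3473, 3, 3.5321, 3.8794]

Each diagonal entry of L is the vertex degree and each off-diagonal entry is -1 where an edge is present, 0 otherwise; in the order [a, b, c, d, e, f, g, h, i] the diagonal is [2, 2, 2, 2, 1, 2, 1, 2, 2]. Diagonalising L (or applying a numerical eigensolver to the 9x9 matrix) gives the spectrum above. The largest eigenvalue, 3.8794, is at most the vertex count 9.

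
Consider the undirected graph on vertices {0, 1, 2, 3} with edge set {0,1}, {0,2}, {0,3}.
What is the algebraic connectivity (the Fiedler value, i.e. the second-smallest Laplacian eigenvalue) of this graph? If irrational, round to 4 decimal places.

Each diagonal entry of L is the vertex degree and each off-diagonal entry is -1 where an edge is present, 0 otherwise; in the order [0, 1, 2, 3] the diagonal is [3, 1, 1, 1]. The sorted Laplacian eigenvalues are [0, 1, 1, 4]; the algebraic connectivity is the second entry, 1. There is one zero in the spectrum, matching the 1 component. By the matrix-tree theorem the graph has (1/4) * product of the nonzero eigenvalues = 1 spanning tree.

1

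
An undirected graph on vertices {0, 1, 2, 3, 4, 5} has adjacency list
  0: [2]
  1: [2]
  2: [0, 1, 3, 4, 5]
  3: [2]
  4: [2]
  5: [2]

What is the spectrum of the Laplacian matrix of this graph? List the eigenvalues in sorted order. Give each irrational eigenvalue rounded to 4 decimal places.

Each diagonal entry of L is the vertex degree and each off-diagonal entry is -1 where an edge is present, 0 otherwise; in the order [0, 1, 2, 3, 4, 5] the diagonal is [1, 1, 5, 1, 1, 1]. The multiplicity of 0 as a Laplacian eigenvalue equals the number of connected components. The single zero eigenvalue shows the graph is connected. By the matrix-tree theorem the graph has (1/6) * product of the nonzero eigenvalues = 1 spanning tree.

[0, 1, 1, 1, 1, 6]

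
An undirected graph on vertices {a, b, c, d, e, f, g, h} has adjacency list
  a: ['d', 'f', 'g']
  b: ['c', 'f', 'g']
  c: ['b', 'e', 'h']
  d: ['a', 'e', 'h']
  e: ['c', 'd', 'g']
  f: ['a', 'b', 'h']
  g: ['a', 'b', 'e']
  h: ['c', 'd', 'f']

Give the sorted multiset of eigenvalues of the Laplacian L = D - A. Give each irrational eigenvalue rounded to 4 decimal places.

Reading degrees in the order [a, b, c, d, e, f, g, h] gives [3, 3, 3, 3, 3, 3, 3, 3]; set D = diag(3, 3, 3, 3, 3, 3, 3, 3) and form L = D - A. Diagonalising L (or applying a numerical eigensolver to the 8x8 matrix) gives the spectrum above. By the matrix-tree theorem the graph has (1/8) * product of the nonzero eigenvalues = 384 spanning trees.

[0, 2, 2, 2, 4, 4, 4, 6]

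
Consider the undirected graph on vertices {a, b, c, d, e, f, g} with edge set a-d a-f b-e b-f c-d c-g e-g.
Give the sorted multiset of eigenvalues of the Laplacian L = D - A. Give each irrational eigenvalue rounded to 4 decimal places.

Reading degrees in the order [a, b, c, d, e, f, g] gives [2, 2, 2, 2, 2, 2, 2]; set D = diag(2, 2, 2, 2, 2, 2, 2) and form L = D - A. Diagonalising L (or applying a numerical eigensolver to the 7x7 matrix) gives the spectrum above.

[0, 0.7530, 0.7530, 2.4450, 2.4450, 3.8019, 3.8019]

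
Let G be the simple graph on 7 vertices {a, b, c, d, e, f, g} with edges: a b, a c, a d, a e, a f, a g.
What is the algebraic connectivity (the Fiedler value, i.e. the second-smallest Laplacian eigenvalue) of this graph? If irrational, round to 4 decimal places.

1

Each diagonal entry of L is the vertex degree and each off-diagonal entry is -1 where an edge is present, 0 otherwise; in the order [a, b, c, d, e, f, g] the diagonal is [6, 1, 1, 1, 1, 1, 1]. The smallest Laplacian eigenvalue is always 0. The next one, lambda_2 = 1, measures how hard the graph is to disconnect: larger values mean better connectivity. By the matrix-tree theorem the graph has (1/7) * product of the nonzero eigenvalues = 1 spanning tree. The eigenvalues sum to 12, which equals trace(L) = 2|E|.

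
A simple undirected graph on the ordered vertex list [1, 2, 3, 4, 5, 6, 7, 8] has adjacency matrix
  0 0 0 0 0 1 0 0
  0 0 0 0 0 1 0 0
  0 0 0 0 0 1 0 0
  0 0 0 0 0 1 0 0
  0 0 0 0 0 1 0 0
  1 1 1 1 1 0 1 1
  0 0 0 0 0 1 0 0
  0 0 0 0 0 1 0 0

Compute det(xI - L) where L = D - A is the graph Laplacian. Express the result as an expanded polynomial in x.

x^8 - 14x^7 + 63x^6 - 140x^5 + 175x^4 - 126x^3 + 49x^2 - 8x

Each diagonal entry of L is the vertex degree and each off-diagonal entry is -1 where an edge is present, 0 otherwise; in the order [1, 2, 3, 4, 5, 6, 7, 8] the diagonal is [1, 1, 1, 1, 1, 7, 1, 1]. Computing det(xI - L) by cofactor expansion (or equivalently via sum-over-permutations) gives x^8 - 14x^7 + 63x^6 - 140x^5 + 175x^4 - 126x^3 + 49x^2 - 8x. The coefficient of x^7 equals -trace(L) = -14, matching the sum of degrees. The eigenvalues sum to 14, which equals trace(L) = 2|E|. By the matrix-tree theorem the graph has (1/8) * product of the nonzero eigenvalues = 1 spanning tree.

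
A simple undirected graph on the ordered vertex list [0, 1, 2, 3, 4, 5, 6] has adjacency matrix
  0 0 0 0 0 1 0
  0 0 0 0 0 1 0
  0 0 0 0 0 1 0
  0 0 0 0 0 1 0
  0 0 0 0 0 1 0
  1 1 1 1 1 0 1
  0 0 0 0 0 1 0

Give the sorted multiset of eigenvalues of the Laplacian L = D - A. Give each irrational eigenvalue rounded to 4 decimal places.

[0, 1, 1, 1, 1, 1, 7]

Reading degrees in the order [0, 1, 2, 3, 4, 5, 6] gives [1, 1, 1, 1, 1, 6, 1]; set D = diag(1, 1, 1, 1, 1, 6, 1) and form L = D - A. Since every row of L sums to 0, the all-ones vector is in the kernel and 0 is an eigenvalue. There is one zero in the spectrum, matching the 1 component. By the matrix-tree theorem the graph has (1/7) * product of the nonzero eigenvalues = 1 spanning tree.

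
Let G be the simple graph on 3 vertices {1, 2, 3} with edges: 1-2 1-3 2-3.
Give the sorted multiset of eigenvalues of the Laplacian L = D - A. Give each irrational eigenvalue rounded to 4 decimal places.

Reading degrees in the order [1, 2, 3] gives [2, 2, 2]; set D = diag(2, 2, 2) and form L = D - A. Since every row of L sums to 0, the all-ones vector is in the kernel and 0 is an eigenvalue. The single zero eigenvalue shows the graph is connected. There is one zero in the spectrum, matching the 1 component.

[0, 3, 3]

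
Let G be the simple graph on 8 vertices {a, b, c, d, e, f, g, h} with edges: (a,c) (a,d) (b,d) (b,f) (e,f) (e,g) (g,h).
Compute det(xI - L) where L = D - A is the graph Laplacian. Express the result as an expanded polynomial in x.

With the vertex order [a, b, c, d, e, f, g, h], the degrees are [2, 2, 1, 2, 2, 2, 2, 1], giving D = diag(2, 2, 1, 2, 2, 2, 2, 1) and L = D - A. Computing det(xI - L) by cofactor expansion (or equivalently via sum-over-permutations) gives x^8 - 14x^7 + 78x^6 - 220x^5 + 330x^4 - 252x^3 + 84x^2 - 8x. Since p(0) = det(-L) = 0, x divides p(x).

x^8 - 14x^7 + 78x^6 - 220x^5 + 330x^4 - 252x^3 + 84x^2 - 8x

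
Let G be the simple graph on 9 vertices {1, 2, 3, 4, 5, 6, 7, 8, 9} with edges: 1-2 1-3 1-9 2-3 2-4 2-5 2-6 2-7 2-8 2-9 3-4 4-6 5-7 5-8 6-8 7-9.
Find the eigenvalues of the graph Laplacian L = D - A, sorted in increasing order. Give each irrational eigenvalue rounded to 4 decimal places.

Reading degrees in the order [1, 2, 3, 4, 5, 6, 7, 8, 9] gives [3, 8, 3, 3, 3, 3, 3, 3, 3]; set D = diag(3, 8, 3, 3, 3, 3, 3, 3, 3) and form L = D - A. L is symmetric positive semidefinite, so every eigenvalue is real and nonnegative.

[0, 1.5858, 1.5858, 3, 3, 4.4142, 4.4142, 5, 9]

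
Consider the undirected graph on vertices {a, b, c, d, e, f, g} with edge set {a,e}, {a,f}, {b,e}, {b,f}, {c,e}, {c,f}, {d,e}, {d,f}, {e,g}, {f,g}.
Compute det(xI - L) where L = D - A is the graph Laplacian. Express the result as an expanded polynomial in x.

x^7 - 20x^6 + 155x^5 - 600x^4 + 1240x^3 - 1312x^2 + 560x

With the vertex order [a, b, c, d, e, f, g], the degrees are [2, 2, 2, 2, 5, 5, 2], giving D = diag(2, 2, 2, 2, 5, 5, 2) and L = D - A. The eigenvalues of L are [0, 2, 2, 2, 2, 5, 7]; the characteristic polynomial is the product of (x - lambda_i), which multiplies out to x^7 - 20x^6 + 155x^5 - 600x^4 + 1240x^3 - 1312x^2 + 560x. Since p(0) = det(-L) = 0, x divides p(x). The eigenvalues sum to 20, which equals trace(L) = 2|E|.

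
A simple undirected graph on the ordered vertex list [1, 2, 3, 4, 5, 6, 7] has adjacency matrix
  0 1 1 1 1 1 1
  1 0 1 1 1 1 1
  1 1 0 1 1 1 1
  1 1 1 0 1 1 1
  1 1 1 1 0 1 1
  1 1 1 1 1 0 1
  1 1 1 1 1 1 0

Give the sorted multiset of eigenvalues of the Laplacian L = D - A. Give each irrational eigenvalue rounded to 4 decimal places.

[0, 7, 7, 7, 7, 7, 7]

Reading degrees in the order [1, 2, 3, 4, 5, 6, 7] gives [6, 6, 6, 6, 6, 6, 6]; set D = diag(6, 6, 6, 6, 6, 6, 6) and form L = D - A. The multiplicity of 0 as a Laplacian eigenvalue equals the number of connected components. The largest eigenvalue, 7, is at most the vertex count 7. There is one zero in the spectrum, matching the 1 component.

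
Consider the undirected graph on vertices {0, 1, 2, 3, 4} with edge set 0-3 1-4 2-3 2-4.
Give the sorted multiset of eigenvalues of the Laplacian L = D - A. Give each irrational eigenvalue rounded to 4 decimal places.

[0, 0.3820, 1.3820, 2.6180, 3.6180]

With the vertex order [0, 1, 2, 3, 4], the degrees are [1, 1, 2, 2, 2], giving D = diag(1, 1, 2, 2, 2) and L = D - A. L is symmetric positive semidefinite, so every eigenvalue is real and nonnegative. The single zero eigenvalue shows the graph is connected. By the matrix-tree theorem the graph has (1/5) * product of the nonzero eigenvalues = 1 spanning tree.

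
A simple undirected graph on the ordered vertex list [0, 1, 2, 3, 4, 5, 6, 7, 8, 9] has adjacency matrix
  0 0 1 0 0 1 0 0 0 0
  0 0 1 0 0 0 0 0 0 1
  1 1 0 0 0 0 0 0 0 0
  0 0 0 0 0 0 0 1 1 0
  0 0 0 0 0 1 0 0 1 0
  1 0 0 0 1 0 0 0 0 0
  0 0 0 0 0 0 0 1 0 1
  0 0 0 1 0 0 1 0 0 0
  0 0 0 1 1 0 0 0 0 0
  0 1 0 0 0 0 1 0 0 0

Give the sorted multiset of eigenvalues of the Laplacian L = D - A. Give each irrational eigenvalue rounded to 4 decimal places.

Each diagonal entry of L is the vertex degree and each off-diagonal entry is -1 where an edge is present, 0 otherwise; in the order [0, 1, 2, 3, 4, 5, 6, 7, 8, 9] the diagonal is [2, 2, 2, 2, 2, 2, 2, 2, 2, 2]. The multiplicity of 0 as a Laplacian eigenvalue equals the number of connected components. The single zero eigenvalue shows the graph is connected. The eigenvalues sum to 20, which equals trace(L) = 2|E|.

[0, 0.3820, 0.3820, 1.3820, 1.3820, 2.6180, 2.6180, 3.6180, 3.6180, 4]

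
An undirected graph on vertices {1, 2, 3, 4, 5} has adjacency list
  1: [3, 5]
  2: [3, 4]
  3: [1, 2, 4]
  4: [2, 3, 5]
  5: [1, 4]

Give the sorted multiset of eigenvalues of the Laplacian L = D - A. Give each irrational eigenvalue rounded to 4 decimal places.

[0, 1.3820, 2.3820, 3.6180, 4.6180]

Each diagonal entry of L is the vertex degree and each off-diagonal entry is -1 where an edge is present, 0 otherwise; in the order [1, 2, 3, 4, 5] the diagonal is [2, 2, 3, 3, 2]. Diagonalising L (or applying a numerical eigensolver to the 5x5 matrix) gives the spectrum above. The single zero eigenvalue shows the graph is connected. There is one zero in the spectrum, matching the 1 component.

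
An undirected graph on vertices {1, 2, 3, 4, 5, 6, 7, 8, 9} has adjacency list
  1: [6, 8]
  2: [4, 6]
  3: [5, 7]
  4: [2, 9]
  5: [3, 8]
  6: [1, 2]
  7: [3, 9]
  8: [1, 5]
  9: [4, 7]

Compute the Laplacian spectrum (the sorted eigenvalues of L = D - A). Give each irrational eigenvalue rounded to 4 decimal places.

Each diagonal entry of L is the vertex degree and each off-diagonal entry is -1 where an edge is present, 0 otherwise; in the order [1, 2, 3, 4, 5, 6, 7, 8, 9] the diagonal is [2, 2, 2, 2, 2, 2, 2, 2, 2]. Since every row of L sums to 0, the all-ones vector is in the kernel and 0 is an eigenvalue. The single zero eigenvalue shows the graph is connected. The largest eigenvalue, 3.8794, is at most the vertex count 9.

[0, 0.4679, 0.4679, 1.6527, 1.6527, 3, 3, 3.8794, 3.8794]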